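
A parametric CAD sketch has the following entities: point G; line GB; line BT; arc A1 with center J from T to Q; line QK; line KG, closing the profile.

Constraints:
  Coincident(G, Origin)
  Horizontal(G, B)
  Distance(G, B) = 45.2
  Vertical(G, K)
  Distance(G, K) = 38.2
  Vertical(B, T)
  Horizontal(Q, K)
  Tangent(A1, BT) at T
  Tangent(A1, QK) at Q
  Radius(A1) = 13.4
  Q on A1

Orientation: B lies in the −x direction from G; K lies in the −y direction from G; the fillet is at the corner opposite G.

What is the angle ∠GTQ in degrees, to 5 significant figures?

73.752°

G is at the origin; G and B share the same y with |GB| = 45.2 and B on the −x side, so B = (-45.200, 0.0000). GK is vertical with |GK| = 38.2 and K on the −y side, so K = (0.0000, -38.200). The virtual corner opposite G is at (-45.200, -38.200). Tangency of A1 to BT means the radius JT is perpendicular to BT and A1 meets QK tangentially, so JQ is at right angles to QK, with radius 13.4, so the center J sits 13.4 in from both sides at J = (-31.800, -24.800). That places the tangent points at T = (-45.200, -24.800) on BT and Q = (-31.800, -38.200) on QK. Then cos ∠GTQ = TG·TQ / (|TG||TQ|), giving 73.752°.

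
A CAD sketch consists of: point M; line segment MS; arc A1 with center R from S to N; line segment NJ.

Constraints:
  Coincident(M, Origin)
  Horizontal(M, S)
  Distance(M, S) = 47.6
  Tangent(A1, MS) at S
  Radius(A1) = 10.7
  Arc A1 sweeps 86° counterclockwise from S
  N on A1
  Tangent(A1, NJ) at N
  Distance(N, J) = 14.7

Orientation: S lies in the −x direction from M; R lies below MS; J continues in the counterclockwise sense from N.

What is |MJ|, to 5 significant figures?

64.206

M is at the origin; M and S share the same y with |MS| = 47.6 and S on the −x side, so S = (-47.600, 0.0000). A1 meets MS tangentially, so RS is at right angles to MS, so R = S + (0, -10.7) = (-47.600, -10.700). On A1, S sits at bearing 90° from R; an 86° counterclockwise sweep puts N at bearing 176°, so N = R + 10.7·(cos 176°, sin 176°) = (-58.274, -9.9536). Since A1 is tangent to NJ there, RN ⟂ NJ, so NJ runs along (−sin 176°, cos 176°); with |NJ| = 14.7, J = (-59.299, -24.618). Then |MJ| = |J − M| = 64.206.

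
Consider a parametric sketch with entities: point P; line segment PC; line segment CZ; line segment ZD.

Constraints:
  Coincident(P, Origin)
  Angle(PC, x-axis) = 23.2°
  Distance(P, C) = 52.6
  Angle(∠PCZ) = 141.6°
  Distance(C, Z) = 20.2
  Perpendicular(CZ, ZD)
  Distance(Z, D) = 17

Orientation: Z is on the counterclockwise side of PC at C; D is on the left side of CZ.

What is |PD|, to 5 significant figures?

63.390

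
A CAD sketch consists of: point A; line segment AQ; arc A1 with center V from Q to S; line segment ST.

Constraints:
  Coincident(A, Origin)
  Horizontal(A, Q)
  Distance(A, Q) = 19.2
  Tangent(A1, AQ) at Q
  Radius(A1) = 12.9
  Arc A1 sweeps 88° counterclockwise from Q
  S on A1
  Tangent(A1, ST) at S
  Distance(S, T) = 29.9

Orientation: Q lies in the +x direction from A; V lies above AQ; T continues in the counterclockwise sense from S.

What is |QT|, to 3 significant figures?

44.6

A is at the origin; A and Q share the same y with |AQ| = 19.2 and Q on the +x side, so Q = (19.2, 0.00). The tangent condition forces VQ to be normal to AQ, so V = Q + (0, 12.9) = (19.2, 12.9). On A1, Q sits at bearing -90° from V; an 88° counterclockwise sweep puts S at bearing -2°, so S = V + 12.9·(cos -2°, sin -2°) = (32.1, 12.4). The tangent condition forces VS to be normal to ST, so ST runs along (−sin -2°, cos -2°); with |ST| = 29.9, T = (33.1, 42.3). Then |QT| = |T − Q| = 44.6.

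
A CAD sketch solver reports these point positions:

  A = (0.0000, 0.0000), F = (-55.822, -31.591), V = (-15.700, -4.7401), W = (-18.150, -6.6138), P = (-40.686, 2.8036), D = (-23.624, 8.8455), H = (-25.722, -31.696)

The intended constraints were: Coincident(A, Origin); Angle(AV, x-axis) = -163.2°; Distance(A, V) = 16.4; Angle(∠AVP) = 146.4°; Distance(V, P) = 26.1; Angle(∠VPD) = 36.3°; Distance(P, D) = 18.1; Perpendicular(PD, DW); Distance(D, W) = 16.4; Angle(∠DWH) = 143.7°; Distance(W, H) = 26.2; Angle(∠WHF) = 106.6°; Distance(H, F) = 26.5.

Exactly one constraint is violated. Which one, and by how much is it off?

Distance(H, F) = 26.5 — off by 3.60.

A = (0.00, 0.00) ✓; AV at -163.2° ✓; |AV| = 16.40 ✓; ∠AVP = 146.4° ✓; |VP| = 26.10 ✓; ∠VPD = 36.30° ✓; |PD| = 18.10 ✓; ∠(PD, DW) = 90.00° ✓; |DW| = 16.40 ✓; ∠DWH = 143.7° ✓; |WH| = 26.20 ✓; ∠WHF = 106.6° ✓; |HF| = 30.10 ✗.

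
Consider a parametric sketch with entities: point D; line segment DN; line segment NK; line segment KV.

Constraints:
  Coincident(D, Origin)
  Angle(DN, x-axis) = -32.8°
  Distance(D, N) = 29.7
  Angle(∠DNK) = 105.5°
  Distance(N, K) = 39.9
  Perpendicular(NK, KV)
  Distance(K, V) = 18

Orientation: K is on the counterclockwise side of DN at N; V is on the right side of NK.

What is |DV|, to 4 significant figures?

66.80

∠DNK = 105.5°, so NK runs at -32.8° + (180° − 105.5°) = 41.70° from the x-axis; with |NK| = 39.9, K = N + 39.9·(cos 41.70°, sin 41.70°) = (54.76, 10.45). NK ⟂ KV; with |KV| = 18.0 on the right of NK, V = K + 18.0·(0.6652, -0.7466) = (66.73, -2.986). Then |DV| = |V − D| = 66.80.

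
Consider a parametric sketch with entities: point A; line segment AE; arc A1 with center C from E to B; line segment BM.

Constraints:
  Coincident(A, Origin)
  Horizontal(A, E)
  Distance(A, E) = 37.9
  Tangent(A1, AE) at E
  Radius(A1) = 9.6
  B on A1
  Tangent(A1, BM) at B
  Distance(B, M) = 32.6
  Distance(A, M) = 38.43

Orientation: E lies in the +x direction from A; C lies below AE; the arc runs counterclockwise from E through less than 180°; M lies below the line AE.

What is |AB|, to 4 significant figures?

29.71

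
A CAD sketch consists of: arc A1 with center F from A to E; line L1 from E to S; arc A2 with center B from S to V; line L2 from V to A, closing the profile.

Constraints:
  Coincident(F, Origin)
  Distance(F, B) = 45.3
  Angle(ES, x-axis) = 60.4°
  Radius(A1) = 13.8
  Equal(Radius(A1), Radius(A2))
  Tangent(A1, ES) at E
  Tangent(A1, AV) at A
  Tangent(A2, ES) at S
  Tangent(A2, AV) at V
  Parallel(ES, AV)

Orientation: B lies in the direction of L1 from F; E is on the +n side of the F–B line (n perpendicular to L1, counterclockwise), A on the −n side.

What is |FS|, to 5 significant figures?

47.355

The slot axis is L1's direction at 60.4°, so u = (cos 60.4°, sin 60.4°) = (0.49394, 0.86949) and n = (−sin 60.4°, cos 60.4°) = (-0.86949, 0.49394). F is at the origin and B lies 45.3 along u from F, so B = 45.3·u = (22.376, 39.388). Tangency of A1 to both parallel lines with radius 13.8 puts E and A at F ± 13.8·n: E = (-11.999, 6.8164), A = (11.999, -6.8164). Equal radii place S and V the same way about B: S = B + 13.8·n = (10.377, 46.205), V = B − 13.8·n = (34.375, 32.572). Then |FS| = |S − F| = 47.355.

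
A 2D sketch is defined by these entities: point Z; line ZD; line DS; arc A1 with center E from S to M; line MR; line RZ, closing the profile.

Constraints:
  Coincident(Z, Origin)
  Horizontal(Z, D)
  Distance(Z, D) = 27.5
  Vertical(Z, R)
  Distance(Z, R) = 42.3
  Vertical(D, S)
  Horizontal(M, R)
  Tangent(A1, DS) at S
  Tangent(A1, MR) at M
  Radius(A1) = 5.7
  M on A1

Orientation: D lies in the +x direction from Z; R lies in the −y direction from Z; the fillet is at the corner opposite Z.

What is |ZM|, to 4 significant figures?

47.59

Z is at the origin; ZD is horizontal with |ZD| = 27.5 and D on the +x side, so D = (27.50, 0.000). ZR is vertical with |ZR| = 42.3 and R on the −y side, so R = (0.000, -42.30). The virtual corner opposite Z is at (27.50, -42.30). A1 meets DS tangentially, so ES is at right angles to DS and since A1 is tangent to MR there, EM ⟂ MR, with radius 5.7, so the center E sits 5.7 in from both sides at E = (21.80, -36.60). That places the tangent points at S = (27.50, -36.60) on DS and M = (21.80, -42.30) on MR. Then |ZM| = |M − Z| = 47.59.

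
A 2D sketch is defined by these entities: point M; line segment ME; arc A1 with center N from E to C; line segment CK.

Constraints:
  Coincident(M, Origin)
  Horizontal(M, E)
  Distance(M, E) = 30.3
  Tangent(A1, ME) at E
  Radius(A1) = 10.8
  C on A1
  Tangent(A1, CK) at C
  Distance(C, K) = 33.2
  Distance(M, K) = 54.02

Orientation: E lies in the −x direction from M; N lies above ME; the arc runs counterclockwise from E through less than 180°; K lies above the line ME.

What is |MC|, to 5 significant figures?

24.162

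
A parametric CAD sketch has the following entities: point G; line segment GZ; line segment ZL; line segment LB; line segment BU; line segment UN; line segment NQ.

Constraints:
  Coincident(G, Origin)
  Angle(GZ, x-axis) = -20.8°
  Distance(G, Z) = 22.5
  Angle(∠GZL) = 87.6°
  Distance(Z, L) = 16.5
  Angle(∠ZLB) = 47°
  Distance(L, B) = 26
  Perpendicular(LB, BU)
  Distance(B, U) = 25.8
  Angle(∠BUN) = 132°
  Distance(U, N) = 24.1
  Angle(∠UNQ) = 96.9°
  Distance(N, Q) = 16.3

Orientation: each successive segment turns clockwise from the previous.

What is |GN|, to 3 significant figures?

49.6

G is at the origin; GZ runs at -20.8° with length 22.5, so Z = (21.0, -7.99). ∠GZL = 87.6° gives ZL at -113° from the x-axis; with |ZL| = 16.5, L = (14.5, -23.2). ∠ZLB = 47.0° gives LB at 114° from the x-axis; with |LB| = 26.0, B = (4.04, 0.633). The perpendicularity gives BU at right angles to LB, so BU runs at 23.8°; with |BU| = 25.8, U = (27.6, 11.0). ∠BUN = 132.0° gives UN at -24.2° from the x-axis; with |UN| = 24.1, N = (49.6, 1.17). Then |GN| = |N − G| = 49.6.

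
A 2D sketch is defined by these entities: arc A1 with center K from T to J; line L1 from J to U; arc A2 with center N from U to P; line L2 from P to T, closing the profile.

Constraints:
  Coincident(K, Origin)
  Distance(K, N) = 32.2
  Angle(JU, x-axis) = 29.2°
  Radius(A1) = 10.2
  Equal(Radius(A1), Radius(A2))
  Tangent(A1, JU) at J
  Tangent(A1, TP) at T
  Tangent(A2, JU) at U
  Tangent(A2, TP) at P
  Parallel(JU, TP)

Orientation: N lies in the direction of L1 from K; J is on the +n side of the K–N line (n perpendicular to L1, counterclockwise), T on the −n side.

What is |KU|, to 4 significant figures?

33.78

Tangency of A1 to both parallel lines with radius 10.2 puts J and T at K ± 10.2·n: J = (-4.976, 8.904), T = (4.976, -8.904). Equal radii place U and P the same way about N: U = N + 10.2·n = (23.13, 24.61), P = N − 10.2·n = (33.08, 6.805). Then |KU| = |U − K| = 33.78.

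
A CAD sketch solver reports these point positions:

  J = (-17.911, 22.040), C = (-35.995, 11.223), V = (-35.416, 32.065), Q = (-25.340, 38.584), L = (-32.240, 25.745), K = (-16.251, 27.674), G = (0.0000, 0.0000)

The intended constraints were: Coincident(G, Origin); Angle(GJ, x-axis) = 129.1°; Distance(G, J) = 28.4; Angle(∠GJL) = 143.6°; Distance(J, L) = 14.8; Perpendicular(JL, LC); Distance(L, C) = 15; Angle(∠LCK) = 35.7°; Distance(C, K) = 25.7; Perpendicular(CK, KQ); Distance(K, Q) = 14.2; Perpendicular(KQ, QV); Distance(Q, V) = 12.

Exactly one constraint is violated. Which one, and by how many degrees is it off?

Perpendicular(KQ, QV) — off by 6.90°.

G = (0.00, 0.00) ✓; GJ at 129.1° ✓; |GJ| = 28.40 ✓; ∠GJL = 143.6° ✓; |JL| = 14.80 ✓; ∠(JL, LC) = 90.00° ✓; |LC| = 15.00 ✓; ∠LCK = 35.70° ✓; |CK| = 25.70 ✓; ∠(CK, KQ) = 90.00° ✓; |KQ| = 14.20 ✓; ∠(KQ, QV) = 83.10° ✗; |QV| = 12.00 ✓.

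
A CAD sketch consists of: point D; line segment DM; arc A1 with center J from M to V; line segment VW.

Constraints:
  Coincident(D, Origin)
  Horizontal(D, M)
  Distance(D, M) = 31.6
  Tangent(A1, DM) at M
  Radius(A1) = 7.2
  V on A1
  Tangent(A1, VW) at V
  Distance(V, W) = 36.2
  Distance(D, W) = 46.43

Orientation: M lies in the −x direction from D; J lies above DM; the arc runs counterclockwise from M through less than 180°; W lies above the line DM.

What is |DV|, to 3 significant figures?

25.2

Checks: |JV| = 7.200 ✓; ∠(JV, VW) = 90.00° ✓; |VW| = 36.20 ✓; |DW| = 46.43 ✓.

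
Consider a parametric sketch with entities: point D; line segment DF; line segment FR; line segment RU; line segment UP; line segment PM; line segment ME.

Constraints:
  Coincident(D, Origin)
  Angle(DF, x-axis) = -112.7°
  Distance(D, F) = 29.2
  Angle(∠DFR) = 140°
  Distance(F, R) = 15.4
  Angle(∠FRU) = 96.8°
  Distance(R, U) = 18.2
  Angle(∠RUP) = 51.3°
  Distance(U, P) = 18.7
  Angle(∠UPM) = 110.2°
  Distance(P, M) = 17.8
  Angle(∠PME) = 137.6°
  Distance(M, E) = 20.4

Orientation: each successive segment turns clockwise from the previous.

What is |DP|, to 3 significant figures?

26.3

∠FRU = 96.8° gives RU at 124° from the x-axis; with |RU| = 18.2, U = (-35.2, -18.9). ∠RUP = 51.3° gives UP at -4.60° from the x-axis; with |UP| = 18.7, P = (-16.5, -20.4). Then |DP| = |P − D| = 26.3.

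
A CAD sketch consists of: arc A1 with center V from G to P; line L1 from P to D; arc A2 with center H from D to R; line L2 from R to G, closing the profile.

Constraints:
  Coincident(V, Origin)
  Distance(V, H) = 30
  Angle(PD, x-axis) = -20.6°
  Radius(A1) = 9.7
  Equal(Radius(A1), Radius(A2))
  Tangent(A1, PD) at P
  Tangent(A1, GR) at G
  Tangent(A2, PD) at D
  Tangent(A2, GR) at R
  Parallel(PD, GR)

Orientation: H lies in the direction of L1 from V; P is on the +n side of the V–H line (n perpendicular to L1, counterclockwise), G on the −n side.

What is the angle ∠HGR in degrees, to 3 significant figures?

17.9°

Tangency of A1 to both parallel lines with radius 9.7 puts P and G at V ± 9.7·n: P = (3.41, 9.08), G = (-3.41, -9.08). Equal radii place D and R the same way about H: D = H + 9.7·n = (31.5, -1.48), R = H − 9.7·n = (24.7, -19.6). Then cos ∠HGR = GH·GR / (|GH||GR|), giving 17.9°.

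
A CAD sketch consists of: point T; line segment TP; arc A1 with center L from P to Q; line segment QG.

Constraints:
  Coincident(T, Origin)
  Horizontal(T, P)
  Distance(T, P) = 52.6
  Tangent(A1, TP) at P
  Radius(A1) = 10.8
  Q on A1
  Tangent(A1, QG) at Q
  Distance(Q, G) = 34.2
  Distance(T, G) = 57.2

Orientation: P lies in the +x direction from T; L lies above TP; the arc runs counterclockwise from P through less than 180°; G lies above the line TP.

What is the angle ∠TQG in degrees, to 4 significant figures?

64.04°

T is at the origin; T and P share the same y with |TP| = 52.6 and P on the +x side, so P = (52.60, 0.000). A1 meets TP tangentially, so LP is at right angles to TP, so L = P + (0, 10.8) = (52.60, 10.80). Since LQ ⟂ QG (tangency), |LG| = √(10.8² + 34.2²) = 35.86 regardless of where Q sits on A1. So G lies on both circle(T, 57.2) and circle(L, 35.86); the above-TP intersection is G = (37.40, 43.28). Q is the foot of the tangent from G: Q = (60.55, 18.11).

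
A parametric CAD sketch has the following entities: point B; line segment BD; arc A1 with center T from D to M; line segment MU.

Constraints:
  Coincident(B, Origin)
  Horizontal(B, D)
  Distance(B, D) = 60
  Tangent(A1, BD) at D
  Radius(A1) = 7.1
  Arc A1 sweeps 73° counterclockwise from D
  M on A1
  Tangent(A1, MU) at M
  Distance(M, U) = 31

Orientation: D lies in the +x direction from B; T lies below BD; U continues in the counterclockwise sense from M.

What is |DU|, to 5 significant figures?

38.122

B is at the origin; BD is horizontal with |BD| = 60.0 and D on the +x side, so D = (60.000, 0.0000). Tangency of A1 to BD means the radius TD is perpendicular to BD, so T = D + (0, -7.1) = (60.000, -7.1000). On A1, D sits at bearing 90° from T; a 73° counterclockwise sweep puts M at bearing 163°, so M = T + 7.1·(cos 163°, sin 163°) = (53.210, -5.0242). The tangent condition forces TM to be normal to MU, so MU runs along (−sin 163°, cos 163°); with |MU| = 31.0, U = (44.147, -34.670). Then |DU| = |U − D| = 38.122.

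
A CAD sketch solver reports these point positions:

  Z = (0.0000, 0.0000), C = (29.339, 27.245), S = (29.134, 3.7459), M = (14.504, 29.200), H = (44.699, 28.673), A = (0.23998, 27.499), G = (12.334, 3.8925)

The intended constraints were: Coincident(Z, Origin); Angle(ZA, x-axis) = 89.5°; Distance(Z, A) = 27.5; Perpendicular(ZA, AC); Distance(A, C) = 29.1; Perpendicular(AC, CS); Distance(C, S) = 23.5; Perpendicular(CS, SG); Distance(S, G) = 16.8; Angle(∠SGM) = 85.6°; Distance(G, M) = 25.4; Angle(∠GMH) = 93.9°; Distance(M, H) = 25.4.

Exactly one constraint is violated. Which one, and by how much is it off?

Distance(M, H) = 25.4 — off by 4.80.

Z = (0.00, 0.00) ✓; ZA at 89.50° ✓; |ZA| = 27.50 ✓; ∠(ZA, AC) = 90.00° ✓; |AC| = 29.10 ✓; ∠(AC, CS) = 90.00° ✓; |CS| = 23.50 ✓; ∠(CS, SG) = 90.00° ✓; |SG| = 16.80 ✓; ∠SGM = 85.60° ✓; |GM| = 25.40 ✓; ∠GMH = 93.90° ✓; |MH| = 30.20 ✗.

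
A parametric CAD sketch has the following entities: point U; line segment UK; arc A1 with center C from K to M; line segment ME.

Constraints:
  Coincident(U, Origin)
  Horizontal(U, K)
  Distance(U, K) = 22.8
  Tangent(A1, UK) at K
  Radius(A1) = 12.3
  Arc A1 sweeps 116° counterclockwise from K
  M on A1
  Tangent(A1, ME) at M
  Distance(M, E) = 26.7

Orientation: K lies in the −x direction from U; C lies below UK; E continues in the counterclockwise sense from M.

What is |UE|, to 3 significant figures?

47.2

On A1, K sits at bearing 90° from C; a 116° counterclockwise sweep puts M at bearing 206°, so M = C + 12.3·(cos 206°, sin 206°) = (-33.9, -17.7). Since A1 is tangent to ME there, CM ⟂ ME, so ME runs along (−sin 206°, cos 206°); with |ME| = 26.7, E = (-22.2, -41.7). Then |UE| = |E − U| = 47.2.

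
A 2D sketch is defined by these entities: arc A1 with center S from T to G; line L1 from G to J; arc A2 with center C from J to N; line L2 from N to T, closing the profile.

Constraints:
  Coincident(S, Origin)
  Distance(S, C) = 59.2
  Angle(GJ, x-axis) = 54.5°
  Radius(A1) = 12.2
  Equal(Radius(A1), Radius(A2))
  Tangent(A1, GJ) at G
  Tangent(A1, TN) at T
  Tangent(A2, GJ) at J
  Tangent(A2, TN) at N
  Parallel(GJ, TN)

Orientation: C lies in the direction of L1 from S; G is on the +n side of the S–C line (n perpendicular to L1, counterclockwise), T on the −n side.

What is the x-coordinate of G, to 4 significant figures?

-9.932

The slot axis is L1's direction at 54.5°, so u = (cos 54.5°, sin 54.5°) = (0.5807, 0.8141) and n = (−sin 54.5°, cos 54.5°) = (-0.8141, 0.5807). S is at the origin and C lies 59.2 along u from S, so C = 59.2·u = (34.38, 48.20). Tangency of A1 to both parallel lines with radius 12.2 puts G and T at S ± 12.2·n: G = (-9.932, 7.085), T = (9.932, -7.085). So G.x = -9.932.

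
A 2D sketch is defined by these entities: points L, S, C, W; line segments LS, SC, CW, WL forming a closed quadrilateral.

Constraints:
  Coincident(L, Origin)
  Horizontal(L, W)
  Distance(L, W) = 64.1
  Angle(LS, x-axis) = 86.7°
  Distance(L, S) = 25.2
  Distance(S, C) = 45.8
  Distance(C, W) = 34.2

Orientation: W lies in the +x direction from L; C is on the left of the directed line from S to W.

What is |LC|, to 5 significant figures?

55.590

Checks: L = (0.00, 0.00) ✓; |SC| = 45.80 ✓; |CW| = 34.20 ✓.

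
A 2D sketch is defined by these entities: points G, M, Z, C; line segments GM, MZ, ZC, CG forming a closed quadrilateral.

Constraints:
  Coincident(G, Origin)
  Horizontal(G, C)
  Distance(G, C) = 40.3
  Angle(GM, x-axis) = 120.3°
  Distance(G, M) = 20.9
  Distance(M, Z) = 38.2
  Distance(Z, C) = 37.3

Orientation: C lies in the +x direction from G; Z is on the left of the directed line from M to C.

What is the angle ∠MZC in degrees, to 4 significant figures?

91.21°

G is at the origin; GC is horizontal with |GC| = 40.3 and C in +x, so C = (40.3, 0). GM runs at 120.3° with |GM| = 20.9, so M = (-10.54, 18.04). Z is determined by |MZ| = 38.2 and |ZC| = 37.3 together: it lies at the intersection of circle(M, 38.2) and circle(C, 37.3). With |MC| = 53.95, the foot of the radical line on MC is 27.61 from M and the perpendicular offset is √(38.2² − 27.61²) = 26.40. Taking the left-of-MC solution: Z = (24.30, 33.70).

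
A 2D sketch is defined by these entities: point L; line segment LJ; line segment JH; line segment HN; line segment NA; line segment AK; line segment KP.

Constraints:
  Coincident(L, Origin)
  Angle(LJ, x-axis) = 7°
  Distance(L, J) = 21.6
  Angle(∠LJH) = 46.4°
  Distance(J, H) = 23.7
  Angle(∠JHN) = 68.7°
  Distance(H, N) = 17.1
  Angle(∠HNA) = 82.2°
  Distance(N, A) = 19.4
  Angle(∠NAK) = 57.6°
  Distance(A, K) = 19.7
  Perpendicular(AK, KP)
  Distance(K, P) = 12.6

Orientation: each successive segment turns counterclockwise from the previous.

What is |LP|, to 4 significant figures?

11.67

∠NAK = 57.6° gives AK at 112.1° from the x-axis; with |AK| = 19.7, K = (9.488, 16.21). AK is perpendicular to KP, so KP runs at -157.9°; with |KP| = 12.6, P = (-2.186, 11.47). Then |LP| = |P − L| = 11.67.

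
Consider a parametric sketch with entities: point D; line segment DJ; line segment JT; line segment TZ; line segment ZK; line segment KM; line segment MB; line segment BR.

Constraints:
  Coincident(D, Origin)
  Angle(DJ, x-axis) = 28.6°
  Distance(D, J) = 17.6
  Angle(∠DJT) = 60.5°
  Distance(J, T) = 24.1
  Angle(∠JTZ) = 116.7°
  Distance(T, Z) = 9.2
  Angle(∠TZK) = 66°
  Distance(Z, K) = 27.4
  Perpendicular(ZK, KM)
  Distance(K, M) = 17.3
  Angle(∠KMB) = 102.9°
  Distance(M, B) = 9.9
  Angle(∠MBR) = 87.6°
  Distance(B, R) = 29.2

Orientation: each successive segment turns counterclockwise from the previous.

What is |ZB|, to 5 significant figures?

26.376

D is at the origin; DJ runs at 28.6° with length 17.6, so J = (15.453, 8.4250). ∠DJT = 60.5° gives JT at 148.10° from the x-axis; with |JT| = 24.1, T = (-5.0077, 21.160). ∠JTZ = 116.7° gives TZ at -148.60° from the x-axis; with |TZ| = 9.2, Z = (-12.860, 16.367). ∠TZK = 66.0° gives ZK at -34.600° from the x-axis; with |ZK| = 27.4, K = (9.6936, 0.80813). ZK ⟂ KM, so KM runs at 55.400°; with |KM| = 17.3, M = (19.517, 15.048). ∠KMB = 102.9° gives MB at 132.50° from the x-axis; with |MB| = 9.9, B = (12.829, 22.347). Then |ZB| = |B − Z| = 26.376.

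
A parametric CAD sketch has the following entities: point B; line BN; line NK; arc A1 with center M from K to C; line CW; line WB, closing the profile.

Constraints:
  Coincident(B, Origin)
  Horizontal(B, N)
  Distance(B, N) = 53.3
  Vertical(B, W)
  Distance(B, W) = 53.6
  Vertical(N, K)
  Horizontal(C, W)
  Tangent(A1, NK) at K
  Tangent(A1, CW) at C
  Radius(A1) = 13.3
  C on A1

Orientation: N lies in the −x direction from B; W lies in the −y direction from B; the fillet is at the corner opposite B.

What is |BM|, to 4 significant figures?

56.78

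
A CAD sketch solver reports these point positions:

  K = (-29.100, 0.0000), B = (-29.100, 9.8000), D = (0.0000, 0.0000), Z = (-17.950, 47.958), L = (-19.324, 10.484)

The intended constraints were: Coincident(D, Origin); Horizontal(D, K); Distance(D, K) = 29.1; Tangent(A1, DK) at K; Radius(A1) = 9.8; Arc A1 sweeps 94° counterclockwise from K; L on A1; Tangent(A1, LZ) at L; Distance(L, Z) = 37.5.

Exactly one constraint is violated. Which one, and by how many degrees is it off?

Tangent(A1, LZ) at L — off by 6.10°.

D = (0.00, 0.00) ✓; D.y = 0.00, K.y = 0.00 ✓; |DK| = 29.10 ✓; ∠(BK, KD) = 90.00° ✓; |BK| = 9.800 ✓; bearing(B→L) − bearing(B→K) = 94.00° ✓; |BL| = 9.800 ✓; ∠(BL, LZ) = 96.10° ✗; |LZ| = 37.50 ✓.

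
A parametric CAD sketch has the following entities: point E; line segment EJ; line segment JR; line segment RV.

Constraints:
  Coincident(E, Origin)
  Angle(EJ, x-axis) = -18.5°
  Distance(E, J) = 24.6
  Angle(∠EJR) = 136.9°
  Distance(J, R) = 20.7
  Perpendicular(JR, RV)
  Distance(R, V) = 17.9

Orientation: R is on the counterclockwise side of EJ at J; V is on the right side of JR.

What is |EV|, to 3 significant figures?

52.0

E is at the origin; EJ runs at -18.5° with length 24.6, so J = 24.6·(cos -18.5°, sin -18.5°) = (23.3, -7.81). ∠EJR = 136.9°, so JR runs at -18.5° + (180° − 136.9°) = 24.6° from the x-axis; with |JR| = 20.7, R = J + 20.7·(cos 24.6°, sin 24.6°) = (42.1, 0.811). The perpendicularity gives RV at right angles to JR; with |RV| = 17.9 on the right of JR, V = R + 17.9·(0.416, -0.909) = (49.6, -15.5). Then |EV| = |V − E| = 52.0.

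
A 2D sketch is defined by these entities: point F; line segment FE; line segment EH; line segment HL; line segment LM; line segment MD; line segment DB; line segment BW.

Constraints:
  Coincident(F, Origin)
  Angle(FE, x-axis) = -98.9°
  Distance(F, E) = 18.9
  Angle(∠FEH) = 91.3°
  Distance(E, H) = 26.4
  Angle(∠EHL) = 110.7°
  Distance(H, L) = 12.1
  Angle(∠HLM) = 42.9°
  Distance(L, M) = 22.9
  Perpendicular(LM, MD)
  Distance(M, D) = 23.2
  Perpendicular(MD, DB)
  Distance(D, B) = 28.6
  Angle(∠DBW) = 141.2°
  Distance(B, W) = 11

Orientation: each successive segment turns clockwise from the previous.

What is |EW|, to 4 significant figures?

50.80

F is at the origin; FE runs at -98.9° with length 18.9, so E = (-2.924, -18.67). ∠FEH = 91.3° gives EH at 172.4° from the x-axis; with |EH| = 26.4, H = (-29.09, -15.18). ∠EHL = 110.7° gives HL at 103.1° from the x-axis; with |HL| = 12.1, L = (-31.83, -3.396). ∠HLM = 42.9° gives LM at -34.00° from the x-axis; with |LM| = 22.9, M = (-12.85, -16.20). LM is perpendicular to MD, so MD runs at -124.0°; with |MD| = 23.2, D = (-25.82, -35.43). The perpendicularity gives DB at right angles to MD, so DB runs at 146.0°; with |DB| = 28.6, B = (-49.53, -19.44). ∠DBW = 141.2° gives BW at 107.2° from the x-axis; with |BW| = 11.0, W = (-52.79, -8.934). Then |EW| = |W − E| = 50.80.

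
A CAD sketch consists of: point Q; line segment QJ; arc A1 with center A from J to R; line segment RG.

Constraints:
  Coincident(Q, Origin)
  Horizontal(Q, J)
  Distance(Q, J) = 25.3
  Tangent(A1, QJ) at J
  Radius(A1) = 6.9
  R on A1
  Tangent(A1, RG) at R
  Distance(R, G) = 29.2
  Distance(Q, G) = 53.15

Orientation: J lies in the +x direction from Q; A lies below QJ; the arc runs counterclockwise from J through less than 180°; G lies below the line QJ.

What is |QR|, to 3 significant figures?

24.1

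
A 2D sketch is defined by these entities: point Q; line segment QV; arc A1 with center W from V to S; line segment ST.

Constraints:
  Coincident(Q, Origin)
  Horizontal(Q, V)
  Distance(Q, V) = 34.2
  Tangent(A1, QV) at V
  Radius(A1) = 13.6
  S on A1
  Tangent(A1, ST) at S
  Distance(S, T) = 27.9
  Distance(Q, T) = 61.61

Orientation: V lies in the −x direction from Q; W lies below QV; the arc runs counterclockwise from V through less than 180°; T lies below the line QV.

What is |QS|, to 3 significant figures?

50.1

Checks: ∠(WV, VQ) = 90.00° ✓; |WS| = 13.60 ✓; ∠(WS, ST) = 90.00° ✓; |ST| = 27.90 ✓; |QT| = 61.61 ✓.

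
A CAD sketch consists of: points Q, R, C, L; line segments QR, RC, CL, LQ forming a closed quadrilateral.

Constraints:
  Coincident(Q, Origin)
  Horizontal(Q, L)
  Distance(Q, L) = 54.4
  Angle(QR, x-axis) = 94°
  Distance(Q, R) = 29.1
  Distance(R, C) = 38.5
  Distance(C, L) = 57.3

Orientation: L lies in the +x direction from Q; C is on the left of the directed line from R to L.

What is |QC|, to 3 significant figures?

59.2

Checks: Q = (0.00, 0.00) ✓; |RC| = 38.50 ✓; |CL| = 57.30 ✓.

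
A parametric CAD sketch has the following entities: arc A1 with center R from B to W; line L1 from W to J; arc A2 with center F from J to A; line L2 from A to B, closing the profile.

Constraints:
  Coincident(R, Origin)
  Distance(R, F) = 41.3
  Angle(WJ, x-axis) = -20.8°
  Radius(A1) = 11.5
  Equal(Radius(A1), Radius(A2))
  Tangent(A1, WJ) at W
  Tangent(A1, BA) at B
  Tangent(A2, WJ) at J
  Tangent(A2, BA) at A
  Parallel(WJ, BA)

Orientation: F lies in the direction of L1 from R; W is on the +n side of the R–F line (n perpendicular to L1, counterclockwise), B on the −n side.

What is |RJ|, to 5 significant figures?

42.871

Tangency of A1 to both parallel lines with radius 11.5 puts W and B at R ± 11.5·n: W = (4.0837, 10.750), B = (-4.0837, -10.750). Equal radii place J and A the same way about F: J = F + 11.5·n = (42.692, -3.9154), A = F − 11.5·n = (34.525, -25.416). Then |RJ| = |J − R| = 42.871.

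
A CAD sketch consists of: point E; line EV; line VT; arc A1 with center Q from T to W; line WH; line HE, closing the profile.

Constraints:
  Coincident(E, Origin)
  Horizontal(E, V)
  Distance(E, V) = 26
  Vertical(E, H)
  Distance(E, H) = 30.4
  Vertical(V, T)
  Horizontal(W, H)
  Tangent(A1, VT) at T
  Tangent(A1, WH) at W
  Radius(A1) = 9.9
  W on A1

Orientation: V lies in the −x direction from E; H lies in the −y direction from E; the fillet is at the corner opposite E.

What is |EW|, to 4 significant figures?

34.40

E is at the origin; E and V share the same y with |EV| = 26.0 and V on the −x side, so V = (-26.00, 0.000). E and H share the same x with |EH| = 30.4 and H on the −y side, so H = (0.000, -30.40). The virtual corner opposite E is at (-26.00, -30.40). A1 meets VT tangentially, so QT is at right angles to VT and the tangent condition forces QW to be normal to WH, with radius 9.9, so the center Q sits 9.9 in from both sides at Q = (-16.10, -20.50). That places the tangent points at T = (-26.00, -20.50) on VT and W = (-16.10, -30.40) on WH. Then |EW| = |W − E| = 34.40.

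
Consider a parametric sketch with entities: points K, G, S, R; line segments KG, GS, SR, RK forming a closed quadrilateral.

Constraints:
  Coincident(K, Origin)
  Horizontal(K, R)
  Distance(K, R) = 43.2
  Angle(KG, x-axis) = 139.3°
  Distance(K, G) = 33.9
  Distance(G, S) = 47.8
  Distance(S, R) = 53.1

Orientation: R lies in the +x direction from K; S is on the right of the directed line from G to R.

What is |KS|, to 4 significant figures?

21.90

Checks: |GS| = 47.80 ✓; |SR| = 53.10 ✓.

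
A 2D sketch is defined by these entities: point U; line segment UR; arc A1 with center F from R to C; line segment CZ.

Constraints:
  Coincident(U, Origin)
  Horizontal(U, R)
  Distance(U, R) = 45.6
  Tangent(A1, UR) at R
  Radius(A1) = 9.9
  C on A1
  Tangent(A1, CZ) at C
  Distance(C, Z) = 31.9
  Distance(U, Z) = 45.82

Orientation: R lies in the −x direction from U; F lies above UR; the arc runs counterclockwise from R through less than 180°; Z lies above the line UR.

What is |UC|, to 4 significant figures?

36.82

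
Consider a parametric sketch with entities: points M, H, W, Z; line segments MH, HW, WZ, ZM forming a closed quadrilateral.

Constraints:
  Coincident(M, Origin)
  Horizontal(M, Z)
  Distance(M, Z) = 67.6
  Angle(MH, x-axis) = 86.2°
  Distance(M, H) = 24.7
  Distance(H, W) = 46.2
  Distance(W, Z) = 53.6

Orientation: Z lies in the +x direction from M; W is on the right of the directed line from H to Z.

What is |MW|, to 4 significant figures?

25.60

M is at the origin; MZ is horizontal with |MZ| = 67.6 and Z in +x, so Z = (67.6, 0). MH runs at 86.2° with |MH| = 24.7, so H = (1.637, 24.65). W is determined by |HW| = 46.2 and |WZ| = 53.6 together: it lies at the intersection of circle(H, 46.2) and circle(Z, 53.6). With |HZ| = 70.42, the foot of the radical line on HZ is 29.96 from H and the perpendicular offset is √(46.2² − 29.96²) = 35.16. Taking the right-of-HZ solution: W = (17.40, -18.78).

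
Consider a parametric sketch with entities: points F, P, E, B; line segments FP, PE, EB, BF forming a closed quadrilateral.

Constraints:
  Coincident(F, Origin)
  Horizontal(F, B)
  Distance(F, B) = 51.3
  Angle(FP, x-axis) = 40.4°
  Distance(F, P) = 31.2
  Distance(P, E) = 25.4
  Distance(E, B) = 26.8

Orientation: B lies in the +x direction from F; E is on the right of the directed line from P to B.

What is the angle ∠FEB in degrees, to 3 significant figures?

157°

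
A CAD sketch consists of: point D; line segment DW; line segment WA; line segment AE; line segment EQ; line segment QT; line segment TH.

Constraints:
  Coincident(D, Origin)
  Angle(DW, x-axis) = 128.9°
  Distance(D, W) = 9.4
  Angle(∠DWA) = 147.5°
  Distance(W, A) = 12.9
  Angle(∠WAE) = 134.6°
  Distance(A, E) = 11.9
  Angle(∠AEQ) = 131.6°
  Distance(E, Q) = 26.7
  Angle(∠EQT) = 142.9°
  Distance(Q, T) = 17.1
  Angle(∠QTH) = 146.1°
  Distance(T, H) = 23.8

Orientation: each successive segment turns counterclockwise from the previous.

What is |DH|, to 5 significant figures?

49.690

∠EQT = 142.9° gives QT at -67.700° from the x-axis; with |QT| = 17.1, T = (-29.083, -35.571). ∠QTH = 146.1° gives TH at -33.800° from the x-axis; with |TH| = 23.8, H = (-9.3051, -48.810). Then |DH| = |H − D| = 49.690.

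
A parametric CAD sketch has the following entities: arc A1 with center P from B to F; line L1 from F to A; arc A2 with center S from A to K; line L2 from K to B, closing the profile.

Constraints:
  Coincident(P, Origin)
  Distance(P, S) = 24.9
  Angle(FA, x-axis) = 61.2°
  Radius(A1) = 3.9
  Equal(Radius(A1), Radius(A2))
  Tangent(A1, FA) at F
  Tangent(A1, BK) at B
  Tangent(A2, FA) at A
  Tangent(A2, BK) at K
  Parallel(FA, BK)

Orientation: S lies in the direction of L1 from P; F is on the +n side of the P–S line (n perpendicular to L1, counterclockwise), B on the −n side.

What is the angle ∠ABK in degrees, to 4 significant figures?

17.39°

The slot axis is L1's direction at 61.2°, so u = (cos 61.2°, sin 61.2°) = (0.4818, 0.8763) and n = (−sin 61.2°, cos 61.2°) = (-0.8763, 0.4818). P is at the origin and S lies 24.9 along u from P, so S = 24.9·u = (12.00, 21.82). Tangency of A1 to both parallel lines with radius 3.9 puts F and B at P ± 3.9·n: F = (-3.418, 1.879), B = (3.418, -1.879). Equal radii place A and K the same way about S: A = S + 3.9·n = (8.578, 23.70), K = S − 3.9·n = (15.41, 19.94). Then cos ∠ABK = BA·BK / (|BA||BK|), giving 17.39°.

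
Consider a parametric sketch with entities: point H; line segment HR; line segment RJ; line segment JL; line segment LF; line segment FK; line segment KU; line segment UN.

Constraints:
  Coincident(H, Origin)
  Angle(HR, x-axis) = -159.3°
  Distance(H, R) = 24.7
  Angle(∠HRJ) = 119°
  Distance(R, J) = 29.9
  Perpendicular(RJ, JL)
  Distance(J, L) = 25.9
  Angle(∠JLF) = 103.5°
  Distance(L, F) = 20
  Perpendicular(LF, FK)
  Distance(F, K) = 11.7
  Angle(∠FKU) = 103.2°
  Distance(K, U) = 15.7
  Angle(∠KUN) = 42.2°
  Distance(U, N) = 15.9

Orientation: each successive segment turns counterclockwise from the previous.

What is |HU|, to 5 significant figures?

35.025

H is at the origin; HR runs at -159.3° with length 24.7, so R = (-23.105, -8.7308). ∠HRJ = 119.0° gives RJ at -98.300° from the x-axis; with |RJ| = 29.9, J = (-27.422, -38.318). The perpendicularity gives JL at right angles to RJ, so JL runs at -8.3000°; with |JL| = 25.9, L = (-1.7930, -42.056). ∠JLF = 103.5° gives LF at 68.200° from the x-axis; with |LF| = 20.0, F = (5.6344, -23.487). LF ⟂ FK, so FK runs at 158.20°; with |FK| = 11.7, K = (-5.2289, -19.142). ∠FKU = 103.2° gives KU at -125.00° from the x-axis; with |KU| = 15.7, U = (-14.234, -32.002). Then |HU| = |U − H| = 35.025.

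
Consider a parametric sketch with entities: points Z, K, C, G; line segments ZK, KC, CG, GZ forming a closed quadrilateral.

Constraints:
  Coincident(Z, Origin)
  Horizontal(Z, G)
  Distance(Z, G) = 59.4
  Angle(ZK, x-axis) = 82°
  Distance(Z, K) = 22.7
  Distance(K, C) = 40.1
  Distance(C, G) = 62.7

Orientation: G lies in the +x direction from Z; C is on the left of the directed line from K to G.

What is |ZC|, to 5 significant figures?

60.845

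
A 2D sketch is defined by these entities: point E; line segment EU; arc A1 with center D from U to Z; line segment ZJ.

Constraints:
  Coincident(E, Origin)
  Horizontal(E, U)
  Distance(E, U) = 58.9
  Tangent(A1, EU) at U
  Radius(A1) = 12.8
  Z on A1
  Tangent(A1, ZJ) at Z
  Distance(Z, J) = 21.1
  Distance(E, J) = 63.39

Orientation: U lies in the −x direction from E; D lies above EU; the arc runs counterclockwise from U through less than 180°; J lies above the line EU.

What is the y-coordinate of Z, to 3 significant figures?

16.0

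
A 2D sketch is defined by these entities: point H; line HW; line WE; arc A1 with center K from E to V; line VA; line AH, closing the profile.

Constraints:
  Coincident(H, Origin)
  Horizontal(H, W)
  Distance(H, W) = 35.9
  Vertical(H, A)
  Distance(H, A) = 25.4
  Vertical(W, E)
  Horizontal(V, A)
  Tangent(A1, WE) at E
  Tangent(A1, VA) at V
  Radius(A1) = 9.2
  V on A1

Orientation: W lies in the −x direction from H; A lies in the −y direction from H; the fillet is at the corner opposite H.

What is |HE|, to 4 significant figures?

39.39

H is at the origin; H and W share the same y with |HW| = 35.9 and W on the −x side, so W = (-35.90, 0.000). H and A share the same x with |HA| = 25.4 and A on the −y side, so A = (0.000, -25.40). The virtual corner opposite H is at (-35.90, -25.40). Tangency of A1 to WE means the radius KE is perpendicular to WE and the tangent condition forces KV to be normal to VA, with radius 9.2, so the center K sits 9.2 in from both sides at K = (-26.70, -16.20). That places the tangent points at E = (-35.90, -16.20) on WE and V = (-26.70, -25.40) on VA. Then |HE| = |E − H| = 39.39.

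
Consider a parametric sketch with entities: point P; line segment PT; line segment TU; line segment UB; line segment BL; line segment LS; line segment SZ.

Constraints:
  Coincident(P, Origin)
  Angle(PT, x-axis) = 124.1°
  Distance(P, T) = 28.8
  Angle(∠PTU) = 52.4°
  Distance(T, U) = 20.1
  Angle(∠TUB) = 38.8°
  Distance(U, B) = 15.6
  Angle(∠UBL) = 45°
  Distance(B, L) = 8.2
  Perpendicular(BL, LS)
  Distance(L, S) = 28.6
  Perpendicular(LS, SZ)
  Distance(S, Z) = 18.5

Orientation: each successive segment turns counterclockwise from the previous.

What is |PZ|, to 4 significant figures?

17.69

P is at the origin; PT runs at 124.1° with length 28.8, so T = (-16.15, 23.85). ∠PTU = 52.4° gives TU at -108.3° from the x-axis; with |TU| = 20.1, U = (-22.46, 4.765). ∠TUB = 38.8° gives UB at 32.90° from the x-axis; with |UB| = 15.6, B = (-9.360, 13.24). ∠UBL = 45.0° gives BL at 167.9° from the x-axis; with |BL| = 8.2, L = (-17.38, 14.96). The perpendicularity gives LS at right angles to BL, so LS runs at -102.1°; with |LS| = 28.6, S = (-23.37, -13.01). LS ⟂ SZ, so SZ runs at -12.10°; with |SZ| = 18.5, Z = (-5.284, -16.89). Then |PZ| = |Z − P| = 17.69.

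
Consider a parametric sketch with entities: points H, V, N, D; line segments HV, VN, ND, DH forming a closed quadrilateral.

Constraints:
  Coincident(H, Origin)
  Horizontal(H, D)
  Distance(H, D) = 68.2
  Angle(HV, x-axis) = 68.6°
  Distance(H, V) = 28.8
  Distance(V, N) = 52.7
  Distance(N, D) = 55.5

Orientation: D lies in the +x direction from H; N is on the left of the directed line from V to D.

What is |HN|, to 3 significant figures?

77.6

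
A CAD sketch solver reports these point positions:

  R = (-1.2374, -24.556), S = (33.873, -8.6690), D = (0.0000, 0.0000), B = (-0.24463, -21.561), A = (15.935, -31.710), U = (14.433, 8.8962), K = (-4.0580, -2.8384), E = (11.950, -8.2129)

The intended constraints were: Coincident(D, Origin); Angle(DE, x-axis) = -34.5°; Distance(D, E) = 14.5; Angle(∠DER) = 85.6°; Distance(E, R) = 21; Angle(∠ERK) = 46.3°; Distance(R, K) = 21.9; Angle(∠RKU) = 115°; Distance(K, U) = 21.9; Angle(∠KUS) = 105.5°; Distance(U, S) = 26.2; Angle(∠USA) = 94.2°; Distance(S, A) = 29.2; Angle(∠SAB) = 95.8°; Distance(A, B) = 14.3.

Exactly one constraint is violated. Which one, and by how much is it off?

Distance(A, B) = 14.3 — off by 4.80.

D = (0.00, 0.00) ✓; DE at -34.50° ✓; |DE| = 14.50 ✓; ∠DER = 85.60° ✓; |ER| = 21.00 ✓; ∠ERK = 46.30° ✓; |RK| = 21.90 ✓; ∠RKU = 115.0° ✓; |KU| = 21.90 ✓; ∠KUS = 105.5° ✓; |US| = 26.20 ✓; ∠USA = 94.20° ✓; |SA| = 29.20 ✓; ∠SAB = 95.80° ✓; |AB| = 19.10 ✗.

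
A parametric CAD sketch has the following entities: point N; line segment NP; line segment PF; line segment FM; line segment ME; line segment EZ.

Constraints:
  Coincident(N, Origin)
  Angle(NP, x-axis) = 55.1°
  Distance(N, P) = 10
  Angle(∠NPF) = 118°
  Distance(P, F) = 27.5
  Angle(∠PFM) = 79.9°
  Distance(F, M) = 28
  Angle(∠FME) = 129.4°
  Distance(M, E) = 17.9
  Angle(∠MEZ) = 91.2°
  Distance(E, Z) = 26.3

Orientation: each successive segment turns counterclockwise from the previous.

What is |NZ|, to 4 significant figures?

5.117

N is at the origin; NP runs at 55.1° with length 10.0, so P = (5.721, 8.202). ∠NPF = 118.0° gives PF at 117.1° from the x-axis; with |PF| = 27.5, F = (-6.806, 32.68). ∠PFM = 79.9° gives FM at -142.8° from the x-axis; with |FM| = 28.0, M = (-29.11, 15.75). ∠FME = 129.4° gives ME at -92.20° from the x-axis; with |ME| = 17.9, E = (-29.80, -2.133). ∠MEZ = 91.2° gives EZ at -3.400° from the x-axis; with |EZ| = 26.3, Z = (-3.542, -3.693). Then |NZ| = |Z − N| = 5.117.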